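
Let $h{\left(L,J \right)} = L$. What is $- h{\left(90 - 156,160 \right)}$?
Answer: $66$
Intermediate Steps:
$- h{\left(90 - 156,160 \right)} = - (90 - 156) = \left(-1\right) \left(-66\right) = 66$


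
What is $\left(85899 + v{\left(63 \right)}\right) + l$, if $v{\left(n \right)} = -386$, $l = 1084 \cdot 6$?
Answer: $92017$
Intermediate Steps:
$l = 6504$
$\left(85899 + v{\left(63 \right)}\right) + l = \left(85899 - 386\right) + 6504 = 85513 + 6504 = 92017$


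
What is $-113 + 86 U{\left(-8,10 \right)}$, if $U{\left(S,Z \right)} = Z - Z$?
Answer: $-113$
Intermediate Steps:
$U{\left(S,Z \right)} = 0$
$-113 + 86 U{\left(-8,10 \right)} = -113 + 86 \cdot 0 = -113 + 0 = -113$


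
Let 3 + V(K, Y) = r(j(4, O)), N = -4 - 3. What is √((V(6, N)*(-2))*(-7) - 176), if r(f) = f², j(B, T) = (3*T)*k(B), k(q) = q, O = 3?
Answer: √17926 ≈ 133.89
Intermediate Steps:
N = -7
j(B, T) = 3*B*T (j(B, T) = (3*T)*B = 3*B*T)
V(K, Y) = 1293 (V(K, Y) = -3 + (3*4*3)² = -3 + 36² = -3 + 1296 = 1293)
√((V(6, N)*(-2))*(-7) - 176) = √((1293*(-2))*(-7) - 176) = √(-2586*(-7) - 176) = √(18102 - 176) = √17926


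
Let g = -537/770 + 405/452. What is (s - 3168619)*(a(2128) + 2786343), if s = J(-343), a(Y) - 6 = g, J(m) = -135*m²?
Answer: -4618785815107889031/87010 ≈ -5.3083e+13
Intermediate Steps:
g = 34563/174020 (g = -537*1/770 + 405*(1/452) = -537/770 + 405/452 = 34563/174020 ≈ 0.19862)
a(Y) = 1078683/174020 (a(Y) = 6 + 34563/174020 = 1078683/174020)
s = -15882615 (s = -135*(-343)² = -135*117649 = -15882615)
(s - 3168619)*(a(2128) + 2786343) = (-15882615 - 3168619)*(1078683/174020 + 2786343) = -19051234*484880487543/174020 = -4618785815107889031/87010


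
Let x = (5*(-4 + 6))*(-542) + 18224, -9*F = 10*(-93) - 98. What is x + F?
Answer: 116264/9 ≈ 12918.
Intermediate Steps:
F = 1028/9 (F = -(10*(-93) - 98)/9 = -(-930 - 98)/9 = -⅑*(-1028) = 1028/9 ≈ 114.22)
x = 12804 (x = (5*2)*(-542) + 18224 = 10*(-542) + 18224 = -5420 + 18224 = 12804)
x + F = 12804 + 1028/9 = 116264/9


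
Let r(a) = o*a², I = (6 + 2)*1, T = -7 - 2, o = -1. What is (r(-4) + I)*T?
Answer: 72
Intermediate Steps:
T = -9
I = 8 (I = 8*1 = 8)
r(a) = -a²
(r(-4) + I)*T = (-1*(-4)² + 8)*(-9) = (-1*16 + 8)*(-9) = (-16 + 8)*(-9) = -8*(-9) = 72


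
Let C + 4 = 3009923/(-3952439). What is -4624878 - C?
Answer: -18279529357763/3952439 ≈ -4.6249e+6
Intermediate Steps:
C = -18819679/3952439 (C = -4 + 3009923/(-3952439) = -4 + 3009923*(-1/3952439) = -4 - 3009923/3952439 = -18819679/3952439 ≈ -4.7615)
-4624878 - C = -4624878 - 1*(-18819679/3952439) = -4624878 + 18819679/3952439 = -18279529357763/3952439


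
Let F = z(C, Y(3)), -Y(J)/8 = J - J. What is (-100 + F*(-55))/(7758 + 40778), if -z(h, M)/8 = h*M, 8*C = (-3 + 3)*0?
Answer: -25/12134 ≈ -0.0020603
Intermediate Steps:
Y(J) = 0 (Y(J) = -8*(J - J) = -8*0 = 0)
C = 0 (C = ((-3 + 3)*0)/8 = (0*0)/8 = (⅛)*0 = 0)
z(h, M) = -8*M*h (z(h, M) = -8*h*M = -8*M*h)
F = 0 (F = -8*0*0 = 0)
(-100 + F*(-55))/(7758 + 40778) = (-100 + 0*(-55))/(7758 + 40778) = (-100 + 0)/48536 = -100*1/48536 = -25/12134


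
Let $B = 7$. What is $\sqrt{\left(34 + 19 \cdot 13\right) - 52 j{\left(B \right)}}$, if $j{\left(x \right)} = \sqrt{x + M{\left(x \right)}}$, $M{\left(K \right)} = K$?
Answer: $\sqrt{281 - 52 \sqrt{14}} \approx 9.297$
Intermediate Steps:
$j{\left(x \right)} = \sqrt{2} \sqrt{x}$ ($j{\left(x \right)} = \sqrt{x + x} = \sqrt{2 x} = \sqrt{2} \sqrt{x}$)
$\sqrt{\left(34 + 19 \cdot 13\right) - 52 j{\left(B \right)}} = \sqrt{\left(34 + 19 \cdot 13\right) - 52 \sqrt{2} \sqrt{7}} = \sqrt{\left(34 + 247\right) - 52 \sqrt{14}} = \sqrt{281 - 52 \sqrt{14}}$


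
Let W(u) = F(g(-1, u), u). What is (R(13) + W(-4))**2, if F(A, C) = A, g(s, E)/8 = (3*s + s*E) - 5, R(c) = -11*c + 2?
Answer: 29929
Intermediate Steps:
R(c) = 2 - 11*c
g(s, E) = -40 + 24*s + 8*E*s (g(s, E) = 8*((3*s + s*E) - 5) = 8*((3*s + E*s) - 5) = 8*(-5 + 3*s + E*s) = -40 + 24*s + 8*E*s)
W(u) = -64 - 8*u (W(u) = -40 + 24*(-1) + 8*u*(-1) = -40 - 24 - 8*u = -64 - 8*u)
(R(13) + W(-4))**2 = ((2 - 11*13) + (-64 - 8*(-4)))**2 = ((2 - 143) + (-64 + 32))**2 = (-141 - 32)**2 = (-173)**2 = 29929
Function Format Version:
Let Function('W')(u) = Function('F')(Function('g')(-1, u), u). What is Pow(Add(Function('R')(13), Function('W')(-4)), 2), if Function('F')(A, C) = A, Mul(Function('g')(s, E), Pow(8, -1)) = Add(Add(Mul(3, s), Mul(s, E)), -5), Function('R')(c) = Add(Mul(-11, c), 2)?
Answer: 29929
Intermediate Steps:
Function('R')(c) = Add(2, Mul(-11, c))
Function('g')(s, E) = Add(-40, Mul(24, s), Mul(8, E, s)) (Function('g')(s, E) = Mul(8, Add(Add(Mul(3, s), Mul(s, E)), -5)) = Mul(8, Add(Add(Mul(3, s), Mul(E, s)), -5)) = Mul(8, Add(-5, Mul(3, s), Mul(E, s))) = Add(-40, Mul(24, s), Mul(8, E, s)))
Function('W')(u) = Add(-64, Mul(-8, u)) (Function('W')(u) = Add(-40, Mul(24, -1), Mul(8, u, -1)) = Add(-40, -24, Mul(-8, u)) = Add(-64, Mul(-8, u)))
Pow(Add(Function('R')(13), Function('W')(-4)), 2) = Pow(Add(Add(2, Mul(-11, 13)), Add(-64, Mul(-8, -4))), 2) = Pow(Add(Add(2, -143), Add(-64, 32)), 2) = Pow(Add(-141, -32), 2) = Pow(-173, 2) = 29929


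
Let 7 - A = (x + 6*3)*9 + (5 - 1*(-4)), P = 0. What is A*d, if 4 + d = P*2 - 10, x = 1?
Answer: 2422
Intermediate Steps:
d = -14 (d = -4 + (0*2 - 10) = -4 + (0 - 10) = -4 - 10 = -14)
A = -173 (A = 7 - ((1 + 6*3)*9 + (5 - 1*(-4))) = 7 - ((1 + 18)*9 + (5 + 4)) = 7 - (19*9 + 9) = 7 - (171 + 9) = 7 - 1*180 = 7 - 180 = -173)
A*d = -173*(-14) = 2422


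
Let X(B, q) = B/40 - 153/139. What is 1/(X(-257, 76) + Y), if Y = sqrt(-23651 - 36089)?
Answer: -232647080/1848529300649 - 61827200*I*sqrt(14935)/1848529300649 ≈ -0.00012586 - 0.0040875*I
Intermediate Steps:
X(B, q) = -153/139 + B/40 (X(B, q) = B*(1/40) - 153*1/139 = B/40 - 153/139 = -153/139 + B/40)
Y = 2*I*sqrt(14935) (Y = sqrt(-59740) = 2*I*sqrt(14935) ≈ 244.42*I)
1/(X(-257, 76) + Y) = 1/((-153/139 + (1/40)*(-257)) + 2*I*sqrt(14935)) = 1/((-153/139 - 257/40) + 2*I*sqrt(14935)) = 1/(-41843/5560 + 2*I*sqrt(14935))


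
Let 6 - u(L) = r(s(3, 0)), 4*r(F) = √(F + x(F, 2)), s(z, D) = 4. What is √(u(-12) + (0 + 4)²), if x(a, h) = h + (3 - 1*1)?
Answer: √(88 - 2*√2)/2 ≈ 4.6144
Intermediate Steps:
x(a, h) = 2 + h (x(a, h) = h + (3 - 1) = h + 2 = 2 + h)
r(F) = √(4 + F)/4 (r(F) = √(F + (2 + 2))/4 = √(F + 4)/4 = √(4 + F)/4)
u(L) = 6 - √2/2 (u(L) = 6 - √(4 + 4)/4 = 6 - √8/4 = 6 - 2*√2/4 = 6 - √2/2)
√(u(-12) + (0 + 4)²) = √((6 - √2/2) + (0 + 4)²) = √((6 - √2/2) + 4²) = √((6 - √2/2) + 16) = √(22 - √2/2)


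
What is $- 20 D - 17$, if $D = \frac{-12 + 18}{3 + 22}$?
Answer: $- \frac{109}{5} \approx -21.8$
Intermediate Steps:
$D = \frac{6}{25} \approx 0.24$
$- 20 D - 17 = \left(-20\right) \frac{6}{25} - 17 = - \frac{24}{5} - 17 = - \frac{109}{5}$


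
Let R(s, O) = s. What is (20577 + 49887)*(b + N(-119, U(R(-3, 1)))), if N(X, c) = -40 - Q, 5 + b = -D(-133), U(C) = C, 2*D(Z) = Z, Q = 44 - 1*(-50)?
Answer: -5108640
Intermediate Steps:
Q = 94 (Q = 44 + 50 = 94)
D(Z) = Z/2
b = 123/2 (b = -5 - (-133)/2 = -5 - 1*(-133/2) = -5 + 133/2 = 123/2 ≈ 61.500)
N(X, c) = -134 (N(X, c) = -40 - 1*94 = -40 - 94 = -134)
(20577 + 49887)*(b + N(-119, U(R(-3, 1)))) = (20577 + 49887)*(123/2 - 134) = 70464*(-145/2) = -5108640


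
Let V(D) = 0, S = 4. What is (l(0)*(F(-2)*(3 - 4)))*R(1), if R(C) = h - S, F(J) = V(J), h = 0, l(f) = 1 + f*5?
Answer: 0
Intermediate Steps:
l(f) = 1 + 5*f
F(J) = 0
R(C) = -4 (R(C) = 0 - 1*4 = 0 - 4 = -4)
(l(0)*(F(-2)*(3 - 4)))*R(1) = ((1 + 5*0)*(0*(3 - 4)))*(-4) = ((1 + 0)*(0*(-1)))*(-4) = (1*0)*(-4) = 0*(-4) = 0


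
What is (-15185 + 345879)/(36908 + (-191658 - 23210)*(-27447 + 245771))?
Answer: -7189/1019800094 ≈ -7.0494e-6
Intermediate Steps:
(-15185 + 345879)/(36908 + (-191658 - 23210)*(-27447 + 245771)) = 330694/(36908 - 214868*218324) = 330694/(36908 - 46910841232) = 330694/(-46910804324) = 330694*(-1/46910804324) = -7189/1019800094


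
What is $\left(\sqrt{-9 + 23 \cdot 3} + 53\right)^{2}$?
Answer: $2869 + 212 \sqrt{15} \approx 3690.1$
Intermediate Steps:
$\left(\sqrt{-9 + 23 \cdot 3} + 53\right)^{2} = \left(\sqrt{-9 + 69} + 53\right)^{2} = \left(\sqrt{60} + 53\right)^{2} = \left(2 \sqrt{15} + 53\right)^{2} = \left(53 + 2 \sqrt{15}\right)^{2}$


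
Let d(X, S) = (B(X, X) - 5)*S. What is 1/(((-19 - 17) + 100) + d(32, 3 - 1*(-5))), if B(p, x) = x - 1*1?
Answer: 1/272 ≈ 0.0036765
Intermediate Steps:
B(p, x) = -1 + x (B(p, x) = x - 1 = -1 + x)
d(X, S) = S*(-6 + X) (d(X, S) = ((-1 + X) - 5)*S = (-6 + X)*S = S*(-6 + X))
1/(((-19 - 17) + 100) + d(32, 3 - 1*(-5))) = 1/(((-19 - 17) + 100) + (3 - 1*(-5))*(-6 + 32)) = 1/((-36 + 100) + (3 + 5)*26) = 1/(64 + 8*26) = 1/(64 + 208) = 1/272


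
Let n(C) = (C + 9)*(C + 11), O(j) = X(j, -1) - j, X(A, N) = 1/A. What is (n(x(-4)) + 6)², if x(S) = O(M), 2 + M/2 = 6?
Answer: 370881/4096 ≈ 90.547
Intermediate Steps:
M = 8 (M = -4 + 2*6 = -4 + 12 = 8)
O(j) = 1/j - j
x(S) = -63/8 (x(S) = 1/8 - 1*8 = ⅛ - 8 = -63/8)
n(C) = (9 + C)*(11 + C)
(n(x(-4)) + 6)² = ((99 + (-63/8)² + 20*(-63/8)) + 6)² = ((99 + 3969/64 - 315/2) + 6)² = (225/64 + 6)² = (609/64)² = 370881/4096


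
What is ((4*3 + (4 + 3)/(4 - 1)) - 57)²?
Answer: 16384/9 ≈ 1820.4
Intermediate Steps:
((4*3 + (4 + 3)/(4 - 1)) - 57)² = ((12 + 7/3) - 57)² = (43/3 - 57)² = (-128/3)² = 16384/9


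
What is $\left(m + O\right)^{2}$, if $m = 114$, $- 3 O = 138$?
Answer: $4624$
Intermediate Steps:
$O = -46$ ($O = \left(- \frac{1}{3}\right) 138 = -46$)
$\left(m + O\right)^{2} = \left(114 - 46\right)^{2} = 68^{2} = 4624$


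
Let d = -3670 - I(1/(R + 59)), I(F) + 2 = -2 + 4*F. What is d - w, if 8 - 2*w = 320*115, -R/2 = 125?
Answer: 2813434/191 ≈ 14730.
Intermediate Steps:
R = -250 (R = -2*125 = -250)
w = -18396 (w = 4 - 160*115 = 4 - ½*36800 = 4 - 18400 = -18396)
I(F) = -4 + 4*F (I(F) = -2 + (-2 + 4*F) = -4 + 4*F)
d = -700202/191 (d = -3670 - (-4 + 4/(-250 + 59)) = -3670 - (-4 + 4/(-191)) = -3670 - (-4 + 4*(-1/191)) = -3670 - (-4 - 4/191) = -3670 - 1*(-768/191) = -3670 + 768/191 = -700202/191 ≈ -3666.0)
d - w = -700202/191 - 1*(-18396) = -700202/191 + 18396 = 2813434/191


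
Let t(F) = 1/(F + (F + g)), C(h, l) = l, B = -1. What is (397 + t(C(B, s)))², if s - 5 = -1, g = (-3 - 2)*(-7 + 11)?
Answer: 22686169/144 ≈ 1.5754e+5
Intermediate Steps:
g = -20 (g = -5*4 = -20)
s = 4 (s = 5 - 1 = 4)
t(F) = 1/(-20 + 2*F) (t(F) = 1/(F + (F - 20)) = 1/(F + (-20 + F)) = 1/(-20 + 2*F))
(397 + t(C(B, s)))² = (397 + 1/(2*(-10 + 4)))² = (397 + (½)/(-6))² = (397 + (½)*(-⅙))² = (397 - 1/12)² = (4763/12)² = 22686169/144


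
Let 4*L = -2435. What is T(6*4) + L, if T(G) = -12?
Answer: -2483/4 ≈ -620.75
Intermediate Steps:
L = -2435/4 (L = (¼)*(-2435) = -2435/4 ≈ -608.75)
T(6*4) + L = -12 - 2435/4 = -2483/4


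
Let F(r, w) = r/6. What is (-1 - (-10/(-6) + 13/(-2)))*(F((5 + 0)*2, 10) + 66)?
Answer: 4669/18 ≈ 259.39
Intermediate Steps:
F(r, w) = r/6 (F(r, w) = r*(⅙) = r/6)
(-1 - (-10/(-6) + 13/(-2)))*(F((5 + 0)*2, 10) + 66) = (-1 - (-10/(-6) + 13/(-2)))*(((5 + 0)*2)/6 + 66) = (-1 - (-10*(-⅙) + 13*(-½)))*((5*2)/6 + 66) = (-1 - (5/3 - 13/2))*((⅙)*10 + 66) = (-1 - 1*(-29/6))*(5/3 + 66) = (-1 + 29/6)*(203/3) = (23/6)*(203/3) = 4669/18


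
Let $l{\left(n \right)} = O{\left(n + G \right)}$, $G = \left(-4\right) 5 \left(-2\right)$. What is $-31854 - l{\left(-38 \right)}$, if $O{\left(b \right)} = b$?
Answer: $-31856$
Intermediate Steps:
$G = 40$ ($G = \left(-20\right) \left(-2\right) = 40$)
$l{\left(n \right)} = 40 + n$ ($l{\left(n \right)} = n + 40 = 40 + n$)
$-31854 - l{\left(-38 \right)} = -31854 - \left(40 - 38\right) = -31854 - 2 = -31856$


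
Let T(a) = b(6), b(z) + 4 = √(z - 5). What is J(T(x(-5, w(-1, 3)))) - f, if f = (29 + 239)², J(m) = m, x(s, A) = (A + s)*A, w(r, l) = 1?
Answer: -71827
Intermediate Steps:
x(s, A) = A*(A + s)
b(z) = -4 + √(-5 + z) (b(z) = -4 + √(z - 5) = -4 + √(-5 + z))
T(a) = -3 (T(a) = -4 + √(-5 + 6) = -4 + √1 = -4 + 1 = -3)
f = 71824 (f = 268² = 71824)
J(T(x(-5, w(-1, 3)))) - f = -3 - 1*71824 = -3 - 71824 = -71827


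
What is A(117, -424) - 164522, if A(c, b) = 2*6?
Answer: -164510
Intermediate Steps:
A(c, b) = 12
A(117, -424) - 164522 = 12 - 164522 = -164510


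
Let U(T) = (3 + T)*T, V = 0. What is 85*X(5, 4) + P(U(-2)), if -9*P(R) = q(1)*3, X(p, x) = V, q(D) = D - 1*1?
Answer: 0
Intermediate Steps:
q(D) = -1 + D (q(D) = D - 1 = -1 + D)
X(p, x) = 0
U(T) = T*(3 + T)
P(R) = 0 (P(R) = -(-1 + 1)*3/9 = -0*3 = -⅑*0 = 0)
85*X(5, 4) + P(U(-2)) = 85*0 + 0 = 0 + 0 = 0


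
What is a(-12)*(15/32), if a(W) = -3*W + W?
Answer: 45/4 ≈ 11.250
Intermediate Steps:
a(W) = -2*W
a(-12)*(15/32) = (-2*(-12))*(15/32) = 24*(15*(1/32)) = 24*(15/32) = 45/4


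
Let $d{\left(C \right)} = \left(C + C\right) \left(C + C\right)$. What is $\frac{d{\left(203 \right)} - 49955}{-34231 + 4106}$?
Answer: $- \frac{114881}{30125} \approx -3.8135$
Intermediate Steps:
$d{\left(C \right)} = 4 C^{2}$ ($d{\left(C \right)} = 2 C 2 C = 4 C^{2}$)
$\frac{d{\left(203 \right)} - 49955}{-34231 + 4106} = \frac{4 \cdot 203^{2} - 49955}{-34231 + 4106} = \frac{4 \cdot 41209 - 49955}{-30125} = \left(164836 - 49955\right) \left(- \frac{1}{30125}\right) = 114881 \left(- \frac{1}{30125}\right) = - \frac{114881}{30125}$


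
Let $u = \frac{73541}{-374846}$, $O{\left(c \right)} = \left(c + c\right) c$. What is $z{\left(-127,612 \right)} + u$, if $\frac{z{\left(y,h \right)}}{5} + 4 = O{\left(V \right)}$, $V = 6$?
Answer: $\frac{127374099}{374846} \approx 339.8$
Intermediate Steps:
$O{\left(c \right)} = 2 c^{2}$ ($O{\left(c \right)} = 2 c c = 2 c^{2}$)
$z{\left(y,h \right)} = 340$ ($z{\left(y,h \right)} = -20 + 5 \cdot 2 \cdot 6^{2} = -20 + 5 \cdot 2 \cdot 36 = -20 + 5 \cdot 72 = -20 + 360 = 340$)
$u = - \frac{73541}{374846}$ ($u = 73541 \left(- \frac{1}{374846}\right) = - \frac{73541}{374846} \approx -0.19619$)
$z{\left(-127,612 \right)} + u = 340 - \frac{73541}{374846} = \frac{127374099}{374846}$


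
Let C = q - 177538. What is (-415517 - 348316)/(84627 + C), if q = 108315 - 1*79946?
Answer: 254611/21514 ≈ 11.835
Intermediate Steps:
q = 28369 (q = 108315 - 79946 = 28369)
C = -149169 (C = 28369 - 177538 = -149169)
(-415517 - 348316)/(84627 + C) = (-415517 - 348316)/(84627 - 149169) = -763833/(-64542) = -763833*(-1/64542) = 254611/21514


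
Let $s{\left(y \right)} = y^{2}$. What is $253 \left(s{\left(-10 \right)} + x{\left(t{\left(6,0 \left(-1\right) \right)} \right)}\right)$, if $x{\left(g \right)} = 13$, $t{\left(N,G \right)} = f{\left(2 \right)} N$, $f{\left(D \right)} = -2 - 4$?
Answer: $28589$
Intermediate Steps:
$f{\left(D \right)} = -6$ ($f{\left(D \right)} = -2 - 4 = -6$)
$t{\left(N,G \right)} = - 6 N$
$253 \left(s{\left(-10 \right)} + x{\left(t{\left(6,0 \left(-1\right) \right)} \right)}\right) = 253 \left(\left(-10\right)^{2} + 13\right) = 253 \left(100 + 13\right) = 253 \cdot 113 = 28589$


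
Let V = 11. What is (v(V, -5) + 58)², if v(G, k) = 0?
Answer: 3364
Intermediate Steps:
(v(V, -5) + 58)² = (0 + 58)² = 58² = 3364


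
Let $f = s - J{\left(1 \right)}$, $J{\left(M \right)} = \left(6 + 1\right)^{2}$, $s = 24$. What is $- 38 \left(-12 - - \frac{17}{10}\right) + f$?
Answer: $\frac{1832}{5} \approx 366.4$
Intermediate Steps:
$J{\left(M \right)} = 49$ ($J{\left(M \right)} = 7^{2} = 49$)
$f = -25$ ($f = 24 - 49 = -25$)
$- 38 \left(-12 - - \frac{17}{10}\right) + f = - 38 \left(-12 - - \frac{17}{10}\right) - 25 = - 38 \left(-12 + \left(\frac{11}{10} + \frac{3}{5}\right)\right) - 25 = - 38 \left(-12 + \frac{17}{10}\right) - 25 = \left(-38\right) \left(- \frac{103}{10}\right) - 25 = \frac{1957}{5} - 25 = \frac{1832}{5}$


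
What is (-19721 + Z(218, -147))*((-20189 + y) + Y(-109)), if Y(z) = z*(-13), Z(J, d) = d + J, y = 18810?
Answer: -746700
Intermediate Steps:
Z(J, d) = J + d
Y(z) = -13*z
(-19721 + Z(218, -147))*((-20189 + y) + Y(-109)) = (-19721 + (218 - 147))*((-20189 + 18810) - 13*(-109)) = (-19721 + 71)*(-1379 + 1417) = -19650*38 = -746700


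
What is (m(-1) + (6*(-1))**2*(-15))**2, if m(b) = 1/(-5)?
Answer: 7295401/25 ≈ 2.9182e+5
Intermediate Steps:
m(b) = -1/5
(m(-1) + (6*(-1))**2*(-15))**2 = (-1/5 + (6*(-1))**2*(-15))**2 = (-1/5 + (-6)**2*(-15))**2 = (-1/5 + 36*(-15))**2 = (-1/5 - 540)**2 = (-2701/5)**2 = 7295401/25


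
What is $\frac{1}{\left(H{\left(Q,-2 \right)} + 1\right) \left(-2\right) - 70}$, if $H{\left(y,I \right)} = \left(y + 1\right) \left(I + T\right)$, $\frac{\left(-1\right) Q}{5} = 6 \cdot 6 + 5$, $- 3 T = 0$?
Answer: $- \frac{1}{888} \approx -0.0011261$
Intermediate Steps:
$T = 0$ ($T = \left(- \frac{1}{3}\right) 0 = 0$)
$Q = -205$ ($Q = - 5 \left(6 \cdot 6 + 5\right) = - 5 \left(36 + 5\right) = \left(-5\right) 41 = -205$)
$H{\left(y,I \right)} = I \left(1 + y\right)$ ($H{\left(y,I \right)} = \left(y + 1\right) \left(I + 0\right) = \left(1 + y\right) I = I \left(1 + y\right)$)
$\frac{1}{\left(H{\left(Q,-2 \right)} + 1\right) \left(-2\right) - 70} = \frac{1}{\left(- 2 \left(1 - 205\right) + 1\right) \left(-2\right) - 70} = \frac{1}{\left(\left(-2\right) \left(-204\right) + 1\right) \left(-2\right) - 70} = \frac{1}{\left(408 + 1\right) \left(-2\right) - 70} = \frac{1}{409 \left(-2\right) - 70} = \frac{1}{-818 - 70} = \frac{1}{-888} = - \frac{1}{888}$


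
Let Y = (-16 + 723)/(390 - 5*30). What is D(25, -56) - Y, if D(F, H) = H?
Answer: -14147/240 ≈ -58.946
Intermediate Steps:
Y = 707/240 (Y = 707/(390 - 150) = 707/240 ≈ 2.9458)
D(25, -56) - Y = -56 - 1*707/240 = -56 - 707/240 = -14147/240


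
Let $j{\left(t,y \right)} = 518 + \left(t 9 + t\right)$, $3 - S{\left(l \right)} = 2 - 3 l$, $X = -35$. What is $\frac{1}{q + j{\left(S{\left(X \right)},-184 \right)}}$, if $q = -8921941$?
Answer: $- \frac{1}{8922463} \approx -1.1208 \cdot 10^{-7}$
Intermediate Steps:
$S{\left(l \right)} = 1 + 3 l$ ($S{\left(l \right)} = 3 - \left(2 - 3 l\right) = 3 + \left(-2 + 3 l\right) = 1 + 3 l$)
$j{\left(t,y \right)} = 518 + 10 t$ ($j{\left(t,y \right)} = 518 + \left(9 t + t\right) = 518 + 10 t$)
$\frac{1}{q + j{\left(S{\left(X \right)},-184 \right)}} = \frac{1}{-8921941 + \left(518 + 10 \left(1 + 3 \left(-35\right)\right)\right)} = \frac{1}{-8921941 + \left(518 + 10 \left(1 - 105\right)\right)} = \frac{1}{-8921941 + \left(518 + 10 \left(-104\right)\right)} = \frac{1}{-8921941 + \left(518 - 1040\right)} = \frac{1}{-8921941 - 522} = \frac{1}{-8922463} = - \frac{1}{8922463}$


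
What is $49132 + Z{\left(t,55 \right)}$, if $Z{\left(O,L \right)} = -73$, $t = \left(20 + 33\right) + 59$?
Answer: $49059$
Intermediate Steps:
$t = 112$ ($t = 53 + 59 = 112$)
$49132 + Z{\left(t,55 \right)} = 49132 - 73 = 49059$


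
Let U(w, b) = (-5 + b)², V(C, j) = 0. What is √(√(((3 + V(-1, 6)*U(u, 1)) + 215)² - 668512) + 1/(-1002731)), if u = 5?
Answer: √(-1002731 + 2010938916722*I*√155247)/1002731 ≈ 19.85 + 19.85*I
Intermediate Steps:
√(√(((3 + V(-1, 6)*U(u, 1)) + 215)² - 668512) + 1/(-1002731)) = √(√(((3 + 0*(-5 + 1)²) + 215)² - 668512) + 1/(-1002731)) = √(√(((3 + 0*(-4)²) + 215)² - 668512) - 1/1002731) = √(√(((3 + 0*16) + 215)² - 668512) - 1/1002731) = √(√(((3 + 0) + 215)² - 668512) - 1/1002731) = √(√((3 + 215)² - 668512) - 1/1002731) = √(√(218² - 668512) - 1/1002731) = √(√(47524 - 668512) - 1/1002731) = √(√(-620988) - 1/1002731) = √(2*I*√155247 - 1/1002731) = √(-1/1002731 + 2*I*√155247)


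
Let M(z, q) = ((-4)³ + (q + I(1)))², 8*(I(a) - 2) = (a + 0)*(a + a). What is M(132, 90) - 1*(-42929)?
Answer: 699633/16 ≈ 43727.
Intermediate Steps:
I(a) = 2 + a²/4 (I(a) = 2 + ((a + 0)*(a + a))/8 = 2 + (a*(2*a))/8 = 2 + (2*a²)/8 = 2 + a²/4)
M(z, q) = (-247/4 + q)² (M(z, q) = ((-4)³ + (q + (2 + (¼)*1²)))² = (-64 + (q + (2 + (¼)*1)))² = (-64 + (q + (2 + ¼)))² = (-64 + (q + 9/4))² = (-64 + (9/4 + q))² = (-247/4 + q)²)
M(132, 90) - 1*(-42929) = (-247 + 4*90)²/16 - 1*(-42929) = (-247 + 360)²/16 + 42929 = (1/16)*113² + 42929 = (1/16)*12769 + 42929 = 12769/16 + 42929 = 699633/16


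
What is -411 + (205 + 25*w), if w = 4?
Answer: -106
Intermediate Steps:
-411 + (205 + 25*w) = -411 + (205 + 25*4) = -411 + (205 + 100) = -411 + 305 = -106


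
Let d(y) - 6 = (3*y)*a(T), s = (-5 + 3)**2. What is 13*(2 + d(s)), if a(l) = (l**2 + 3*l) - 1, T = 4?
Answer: 4316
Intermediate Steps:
a(l) = -1 + l**2 + 3*l
s = 4 (s = (-2)**2 = 4)
d(y) = 6 + 81*y (d(y) = 6 + (3*y)*(-1 + 4**2 + 3*4) = 6 + (3*y)*(-1 + 16 + 12) = 6 + (3*y)*27 = 6 + 81*y)
13*(2 + d(s)) = 13*(2 + (6 + 81*4)) = 13*(2 + (6 + 324)) = 13*(2 + 330) = 13*332 = 4316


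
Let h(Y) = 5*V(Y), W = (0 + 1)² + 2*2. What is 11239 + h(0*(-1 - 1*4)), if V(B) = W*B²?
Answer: 11239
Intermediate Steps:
W = 5 (W = 1² + 4 = 1 + 4 = 5)
V(B) = 5*B²
h(Y) = 25*Y² (h(Y) = 5*(5*Y²) = 25*Y²)
11239 + h(0*(-1 - 1*4)) = 11239 + 25*(0*(-1 - 1*4))² = 11239 + 25*(0*(-1 - 4))² = 11239 + 25*(0*(-5))² = 11239 + 25*0² = 11239 + 25*0 = 11239 + 0 = 11239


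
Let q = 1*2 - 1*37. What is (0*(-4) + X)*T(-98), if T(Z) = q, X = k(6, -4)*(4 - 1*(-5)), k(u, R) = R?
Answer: 1260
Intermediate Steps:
X = -36 (X = -4*(4 - 1*(-5)) = -4*(4 + 5) = -4*9 = -36)
q = -35 (q = 2 - 37 = -35)
T(Z) = -35
(0*(-4) + X)*T(-98) = (0*(-4) - 36)*(-35) = (0 - 36)*(-35) = -36*(-35) = 1260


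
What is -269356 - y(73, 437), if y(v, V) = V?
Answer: -269793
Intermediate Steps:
-269356 - y(73, 437) = -269356 - 1*437 = -269356 - 437 = -269793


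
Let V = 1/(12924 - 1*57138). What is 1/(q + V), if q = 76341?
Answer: 44214/3375340973 ≈ 1.3099e-5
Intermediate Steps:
V = -1/44214 (V = 1/(12924 - 57138) = 1/(-44214) = -1/44214 ≈ -2.2617e-5)
1/(q + V) = 1/(76341 - 1/44214) = 1/(3375340973/44214) = 44214/3375340973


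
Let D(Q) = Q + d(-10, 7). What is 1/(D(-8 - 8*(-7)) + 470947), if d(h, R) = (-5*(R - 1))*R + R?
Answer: 1/470792 ≈ 2.1241e-6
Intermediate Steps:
d(h, R) = R + R*(5 - 5*R) (d(h, R) = (-5*(-1 + R))*R + R = (5 - 5*R)*R + R = R*(5 - 5*R) + R = R + R*(5 - 5*R))
D(Q) = -203 + Q (D(Q) = Q + 7*(6 - 5*7) = Q + 7*(6 - 35) = Q + 7*(-29) = Q - 203 = -203 + Q)
1/(D(-8 - 8*(-7)) + 470947) = 1/((-203 + (-8 - 8*(-7))) + 470947) = 1/((-203 + (-8 + 56)) + 470947) = 1/((-203 + 48) + 470947) = 1/(-155 + 470947) = 1/470792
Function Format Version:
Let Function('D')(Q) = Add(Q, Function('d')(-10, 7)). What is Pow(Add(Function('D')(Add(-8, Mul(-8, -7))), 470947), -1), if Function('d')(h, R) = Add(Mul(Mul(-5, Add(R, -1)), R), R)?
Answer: Rational(1, 470792) ≈ 2.1241e-6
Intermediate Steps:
Function('d')(h, R) = Add(R, Mul(R, Add(5, Mul(-5, R)))) (Function('d')(h, R) = Add(Mul(Mul(-5, Add(-1, R)), R), R) = Add(Mul(Add(5, Mul(-5, R)), R), R) = Add(Mul(R, Add(5, Mul(-5, R))), R) = Add(R, Mul(R, Add(5, Mul(-5, R)))))
Function('D')(Q) = Add(-203, Q) (Function('D')(Q) = Add(Q, Mul(7, Add(6, Mul(-5, 7)))) = Add(Q, Mul(7, Add(6, -35))) = Add(Q, Mul(7, -29)) = Add(Q, -203) = Add(-203, Q))
Pow(Add(Function('D')(Add(-8, Mul(-8, -7))), 470947), -1) = Pow(Add(Add(-203, Add(-8, Mul(-8, -7))), 470947), -1) = Pow(Add(Add(-203, Add(-8, 56)), 470947), -1) = Pow(Add(Add(-203, 48), 470947), -1) = Pow(Add(-155, 470947), -1) = Pow(470792, -1) = Rational(1, 470792)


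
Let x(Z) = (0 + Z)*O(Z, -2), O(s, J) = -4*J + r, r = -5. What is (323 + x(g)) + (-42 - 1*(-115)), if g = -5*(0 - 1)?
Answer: 411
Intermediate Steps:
O(s, J) = -5 - 4*J (O(s, J) = -4*J - 5 = -5 - 4*J)
g = 5 (g = -5*(-1) = 5)
x(Z) = 3*Z (x(Z) = (0 + Z)*(-5 - 4*(-2)) = Z*(-5 + 8) = Z*3 = 3*Z)
(323 + x(g)) + (-42 - 1*(-115)) = (323 + 3*5) + (-42 - 1*(-115)) = (323 + 15) + (-42 + 115) = 338 + 73 = 411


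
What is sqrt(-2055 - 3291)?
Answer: 9*I*sqrt(66) ≈ 73.116*I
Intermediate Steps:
sqrt(-2055 - 3291) = sqrt(-5346) = 9*I*sqrt(66)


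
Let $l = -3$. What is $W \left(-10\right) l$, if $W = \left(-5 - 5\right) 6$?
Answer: $-1800$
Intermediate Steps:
$W = -60$ ($W = \left(-10\right) 6 = -60$)
$W \left(-10\right) l = \left(-60\right) \left(-10\right) \left(-3\right) = 600 \left(-3\right) = -1800$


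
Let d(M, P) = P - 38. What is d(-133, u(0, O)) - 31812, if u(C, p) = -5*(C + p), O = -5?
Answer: -31825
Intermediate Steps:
u(C, p) = -5*C - 5*p
d(M, P) = -38 + P
d(-133, u(0, O)) - 31812 = (-38 + (-5*0 - 5*(-5))) - 31812 = (-38 + (0 + 25)) - 31812 = (-38 + 25) - 31812 = -13 - 31812 = -31825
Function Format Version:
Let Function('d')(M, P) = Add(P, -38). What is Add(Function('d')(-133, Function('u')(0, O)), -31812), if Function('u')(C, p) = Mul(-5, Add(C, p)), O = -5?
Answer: -31825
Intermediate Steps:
Function('u')(C, p) = Add(Mul(-5, C), Mul(-5, p))
Function('d')(M, P) = Add(-38, P)
Add(Function('d')(-133, Function('u')(0, O)), -31812) = Add(Add(-38, Add(Mul(-5, 0), Mul(-5, -5))), -31812) = Add(Add(-38, Add(0, 25)), -31812) = Add(Add(-38, 25), -31812) = Add(-13, -31812) = -31825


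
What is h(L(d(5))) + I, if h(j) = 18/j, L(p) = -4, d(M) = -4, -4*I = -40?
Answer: 11/2 ≈ 5.5000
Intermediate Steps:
I = 10 (I = -¼*(-40) = 10)
h(L(d(5))) + I = 18/(-4) + 10 = 18*(-¼) + 10 = -9/2 + 10 = 11/2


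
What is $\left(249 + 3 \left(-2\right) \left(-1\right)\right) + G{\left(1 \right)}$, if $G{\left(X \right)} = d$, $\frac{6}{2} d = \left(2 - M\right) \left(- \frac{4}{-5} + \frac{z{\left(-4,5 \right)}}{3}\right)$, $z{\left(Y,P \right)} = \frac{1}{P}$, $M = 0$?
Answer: $\frac{11501}{45} \approx 255.58$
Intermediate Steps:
$d = \frac{26}{45}$ ($d = \frac{\left(2 - 0\right) \left(- \frac{4}{-5} + \frac{1}{5 \cdot 3}\right)}{3} = \frac{\left(2 + 0\right) \left(\left(-4\right) \left(- \frac{1}{5}\right) + \frac{1}{5} \cdot \frac{1}{3}\right)}{3} = \frac{2 \left(\frac{4}{5} + \frac{1}{15}\right)}{3} = \frac{2 \cdot \frac{13}{15}}{3} = \frac{1}{3} \cdot \frac{26}{15} = \frac{26}{45} \approx 0.57778$)
$G{\left(X \right)} = \frac{26}{45}$
$\left(249 + 3 \left(-2\right) \left(-1\right)\right) + G{\left(1 \right)} = \left(249 + 3 \left(-2\right) \left(-1\right)\right) + \frac{26}{45} = \left(249 - -6\right) + \frac{26}{45} = \left(249 + 6\right) + \frac{26}{45} = 255 + \frac{26}{45} = \frac{11501}{45}$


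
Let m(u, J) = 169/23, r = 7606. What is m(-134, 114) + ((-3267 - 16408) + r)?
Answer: -277418/23 ≈ -12062.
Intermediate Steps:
m(u, J) = 169/23 (m(u, J) = 169*(1/23) = 169/23)
m(-134, 114) + ((-3267 - 16408) + r) = 169/23 + ((-3267 - 16408) + 7606) = 169/23 + (-19675 + 7606) = 169/23 - 12069 = -277418/23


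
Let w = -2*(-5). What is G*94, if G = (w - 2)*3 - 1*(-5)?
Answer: 2726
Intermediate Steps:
w = 10
G = 29 (G = (10 - 2)*3 - 1*(-5) = 8*3 + 5 = 24 + 5 = 29)
G*94 = 29*94 = 2726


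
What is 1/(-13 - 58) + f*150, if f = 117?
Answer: 1246049/71 ≈ 17550.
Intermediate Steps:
1/(-13 - 58) + f*150 = 1/(-13 - 58) + 117*150 = 1/(-71) + 17550 = -1/71 + 17550 = 1246049/71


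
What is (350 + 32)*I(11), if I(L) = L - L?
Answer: 0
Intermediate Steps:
I(L) = 0
(350 + 32)*I(11) = (350 + 32)*0 = 382*0 = 0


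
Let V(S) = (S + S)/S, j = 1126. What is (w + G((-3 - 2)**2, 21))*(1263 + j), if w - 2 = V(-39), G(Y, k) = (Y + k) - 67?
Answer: -40613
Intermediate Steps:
G(Y, k) = -67 + Y + k
V(S) = 2 (V(S) = (2*S)/S = 2)
w = 4 (w = 2 + 2 = 4)
(w + G((-3 - 2)**2, 21))*(1263 + j) = (4 + (-67 + (-3 - 2)**2 + 21))*(1263 + 1126) = (4 + (-67 + (-5)**2 + 21))*2389 = (4 + (-67 + 25 + 21))*2389 = (4 - 21)*2389 = -17*2389 = -40613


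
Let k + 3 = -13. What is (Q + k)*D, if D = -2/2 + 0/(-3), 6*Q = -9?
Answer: 35/2 ≈ 17.500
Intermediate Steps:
k = -16 (k = -3 - 13 = -16)
Q = -3/2 (Q = (⅙)*(-9) = -3/2 ≈ -1.5000)
D = -1 (D = -2*½ + 0*(-⅓) = -1 + 0 = -1)
(Q + k)*D = (-3/2 - 16)*(-1) = -35/2*(-1) = 35/2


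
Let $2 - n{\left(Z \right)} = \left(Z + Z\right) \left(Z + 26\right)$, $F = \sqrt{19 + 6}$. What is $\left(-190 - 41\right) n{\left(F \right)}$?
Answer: $71148$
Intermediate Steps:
$F = 5$ ($F = \sqrt{25} = 5$)
$n{\left(Z \right)} = 2 - 2 Z \left(26 + Z\right)$ ($n{\left(Z \right)} = 2 - \left(Z + Z\right) \left(Z + 26\right) = 2 - 2 Z \left(26 + Z\right)$)
$\left(-190 - 41\right) n{\left(F \right)} = \left(-190 - 41\right) \left(2 - 260 - 2 \cdot 5^{2}\right) = \left(-190 - 41\right) \left(2 - 260 - 50\right) = - 231 \left(2 - 260 - 50\right) = \left(-231\right) \left(-308\right) = 71148$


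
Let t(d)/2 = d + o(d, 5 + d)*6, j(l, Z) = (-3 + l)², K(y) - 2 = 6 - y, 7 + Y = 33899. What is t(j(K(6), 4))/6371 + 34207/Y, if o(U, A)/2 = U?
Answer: 218813989/215925932 ≈ 1.0134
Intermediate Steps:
Y = 33892 (Y = -7 + 33899 = 33892)
K(y) = 8 - y (K(y) = 2 + (6 - y) = 8 - y)
o(U, A) = 2*U
t(d) = 26*d (t(d) = 2*(d + (2*d)*6) = 2*(d + 12*d) = 2*(13*d) = 26*d)
t(j(K(6), 4))/6371 + 34207/Y = (26*(-3 + (8 - 1*6))²)/6371 + 34207/33892 = (26*(-3 + (8 - 6))²)*(1/6371) + 34207*(1/33892) = (26*(-3 + 2)²)*(1/6371) + 34207/33892 = (26*(-1)²)*(1/6371) + 34207/33892 = (26*1)*(1/6371) + 34207/33892 = 26*(1/6371) + 34207/33892 = 26/6371 + 34207/33892 = 218813989/215925932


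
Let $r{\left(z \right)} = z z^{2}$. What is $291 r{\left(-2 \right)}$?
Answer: $-2328$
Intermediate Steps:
$r{\left(z \right)} = z^{3}$
$291 r{\left(-2 \right)} = 291 \left(-2\right)^{3} = 291 \left(-8\right) = -2328$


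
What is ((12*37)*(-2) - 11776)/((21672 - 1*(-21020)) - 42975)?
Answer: 12664/283 ≈ 44.749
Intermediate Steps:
((12*37)*(-2) - 11776)/((21672 - 1*(-21020)) - 42975) = (444*(-2) - 11776)/((21672 + 21020) - 42975) = (-888 - 11776)/(42692 - 42975) = -12664/(-283) = -12664*(-1/283) = 12664/283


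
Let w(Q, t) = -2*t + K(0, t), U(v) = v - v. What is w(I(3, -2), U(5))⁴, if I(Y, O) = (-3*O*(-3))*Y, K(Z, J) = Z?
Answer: 0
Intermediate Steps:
I(Y, O) = 9*O*Y (I(Y, O) = (9*O)*Y = 9*O*Y)
U(v) = 0
w(Q, t) = -2*t (w(Q, t) = -2*t + 0 = -2*t)
w(I(3, -2), U(5))⁴ = (-2*0)⁴ = 0⁴ = 0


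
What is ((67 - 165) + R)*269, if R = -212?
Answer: -83390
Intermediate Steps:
((67 - 165) + R)*269 = ((67 - 165) - 212)*269 = (-98 - 212)*269 = -310*269 = -83390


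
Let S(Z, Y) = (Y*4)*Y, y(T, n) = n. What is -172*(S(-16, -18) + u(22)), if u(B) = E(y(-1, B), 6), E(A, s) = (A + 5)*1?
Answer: -227556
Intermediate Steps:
S(Z, Y) = 4*Y**2 (S(Z, Y) = (4*Y)*Y = 4*Y**2)
E(A, s) = 5 + A (E(A, s) = (5 + A)*1 = 5 + A)
u(B) = 5 + B
-172*(S(-16, -18) + u(22)) = -172*(4*(-18)**2 + (5 + 22)) = -172*(4*324 + 27) = -172*(1296 + 27) = -172*1323 = -227556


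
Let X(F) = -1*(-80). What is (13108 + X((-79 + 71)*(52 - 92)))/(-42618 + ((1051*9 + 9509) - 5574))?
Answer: -3297/7306 ≈ -0.45127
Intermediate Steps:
X(F) = 80
(13108 + X((-79 + 71)*(52 - 92)))/(-42618 + ((1051*9 + 9509) - 5574)) = (13108 + 80)/(-42618 + ((1051*9 + 9509) - 5574)) = 13188/(-42618 + ((9459 + 9509) - 5574)) = 13188/(-42618 + (18968 - 5574)) = 13188/(-42618 + 13394) = 13188/(-29224) = 13188*(-1/29224) = -3297/7306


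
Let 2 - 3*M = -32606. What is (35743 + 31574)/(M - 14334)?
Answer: -201951/10394 ≈ -19.430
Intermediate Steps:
M = 32608/3 (M = ⅔ - ⅓*(-32606) = ⅔ + 32606/3 = 32608/3 ≈ 10869.)
(35743 + 31574)/(M - 14334) = (35743 + 31574)/(32608/3 - 14334) = 67317/(-10394/3) = 67317*(-3/10394) = -201951/10394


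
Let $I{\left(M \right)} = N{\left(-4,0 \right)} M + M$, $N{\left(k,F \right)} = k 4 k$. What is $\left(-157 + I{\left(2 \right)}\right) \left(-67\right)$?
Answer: $1809$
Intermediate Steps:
$N{\left(k,F \right)} = 4 k^{2}$ ($N{\left(k,F \right)} = 4 k k = 4 k^{2}$)
$I{\left(M \right)} = 65 M$ ($I{\left(M \right)} = 4 \left(-4\right)^{2} M + M = 4 \cdot 16 M + M = 64 M + M = 65 M$)
$\left(-157 + I{\left(2 \right)}\right) \left(-67\right) = \left(-157 + 65 \cdot 2\right) \left(-67\right) = \left(-157 + 130\right) \left(-67\right) = \left(-27\right) \left(-67\right) = 1809$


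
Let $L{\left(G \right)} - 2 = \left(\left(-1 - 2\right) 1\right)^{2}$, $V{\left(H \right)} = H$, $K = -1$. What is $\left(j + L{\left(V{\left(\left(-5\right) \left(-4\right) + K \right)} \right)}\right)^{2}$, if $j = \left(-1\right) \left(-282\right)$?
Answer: $85849$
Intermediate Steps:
$j = 282$
$L{\left(G \right)} = 11$ ($L{\left(G \right)} = 2 + \left(\left(-1 - 2\right) 1\right)^{2} = 2 + \left(\left(-3\right) 1\right)^{2} = 2 + \left(-3\right)^{2} = 2 + 9 = 11$)
$\left(j + L{\left(V{\left(\left(-5\right) \left(-4\right) + K \right)} \right)}\right)^{2} = \left(282 + 11\right)^{2} = 293^{2} = 85849$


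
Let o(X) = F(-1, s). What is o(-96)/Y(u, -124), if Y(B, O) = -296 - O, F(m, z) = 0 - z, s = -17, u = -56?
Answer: -17/172 ≈ -0.098837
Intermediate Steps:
F(m, z) = -z
o(X) = 17 (o(X) = -1*(-17) = 17)
o(-96)/Y(u, -124) = 17/(-296 - 1*(-124)) = 17/(-296 + 124) = 17/(-172) = 17*(-1/172) = -17/172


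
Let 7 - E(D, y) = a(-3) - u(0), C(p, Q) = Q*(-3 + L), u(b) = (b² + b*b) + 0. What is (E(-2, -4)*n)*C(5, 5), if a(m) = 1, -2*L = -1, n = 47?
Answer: -3525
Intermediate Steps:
u(b) = 2*b² (u(b) = (b² + b²) + 0 = 2*b² + 0 = 2*b²)
L = ½ (L = -½*(-1) = ½ ≈ 0.50000)
C(p, Q) = -5*Q/2 (C(p, Q) = Q*(-3 + ½) = Q*(-5/2) = -5*Q/2)
E(D, y) = 6 (E(D, y) = 7 - (1 - 2*0²) = 7 - (1 - 2*0) = 7 - (1 - 1*0) = 7 - (1 + 0) = 7 - 1*1 = 7 - 1 = 6)
(E(-2, -4)*n)*C(5, 5) = (6*47)*(-5/2*5) = 282*(-25/2) = -3525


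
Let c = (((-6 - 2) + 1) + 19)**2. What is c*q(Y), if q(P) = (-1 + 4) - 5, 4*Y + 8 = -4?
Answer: -288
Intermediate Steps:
Y = -3 (Y = -2 + (1/4)*(-4) = -2 - 1 = -3)
q(P) = -2 (q(P) = 3 - 5 = -2)
c = 144 (c = ((-8 + 1) + 19)**2 = (-7 + 19)**2 = 12**2 = 144)
c*q(Y) = 144*(-2) = -288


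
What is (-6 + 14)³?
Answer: 512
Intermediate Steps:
(-6 + 14)³ = 8³ = 512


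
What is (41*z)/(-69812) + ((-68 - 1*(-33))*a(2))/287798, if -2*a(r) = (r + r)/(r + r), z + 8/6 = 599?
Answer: -755472473/2152687926 ≈ -0.35094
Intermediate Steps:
z = 1793/3 (z = -4/3 + 599 = 1793/3 ≈ 597.67)
a(r) = -1/2 (a(r) = -(r + r)/(2*(r + r)) = -2*r/(2*(2*r)) = -2*r*1/(2*r)/2 = -1/2*1 = -1/2)
(41*z)/(-69812) + ((-68 - 1*(-33))*a(2))/287798 = (41*(1793/3))/(-69812) + ((-68 - 1*(-33))*(-1/2))/287798 = (73513/3)*(-1/69812) + ((-68 + 33)*(-1/2))*(1/287798) = -73513/209436 - 35*(-1/2)*(1/287798) = -73513/209436 + (35/2)*(1/287798) = -73513/209436 + 5/82228 = -755472473/2152687926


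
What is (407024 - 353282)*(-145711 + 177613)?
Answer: 1714477284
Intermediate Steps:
(407024 - 353282)*(-145711 + 177613) = 53742*31902 = 1714477284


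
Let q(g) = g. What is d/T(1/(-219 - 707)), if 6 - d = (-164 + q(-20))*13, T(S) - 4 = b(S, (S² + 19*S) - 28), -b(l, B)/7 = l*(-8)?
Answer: 555137/912 ≈ 608.70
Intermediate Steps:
b(l, B) = 56*l (b(l, B) = -7*l*(-8) = -(-56)*l = 56*l)
T(S) = 4 + 56*S
d = 2398 (d = 6 - (-164 - 20)*13 = 6 - (-184)*13 = 6 - 1*(-2392) = 6 + 2392 = 2398)
d/T(1/(-219 - 707)) = 2398/(4 + 56/(-219 - 707)) = 2398/(4 + 56/(-926)) = 2398/(4 + 56*(-1/926)) = 2398/(4 - 28/463) = 2398/(1824/463) = 2398*(463/1824) = 555137/912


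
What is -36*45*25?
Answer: -40500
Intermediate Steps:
-36*45*25 = -1620*25 = -40500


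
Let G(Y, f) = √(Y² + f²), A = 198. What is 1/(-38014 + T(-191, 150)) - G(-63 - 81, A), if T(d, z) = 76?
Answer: -1/37938 - 18*√185 ≈ -244.83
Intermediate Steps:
1/(-38014 + T(-191, 150)) - G(-63 - 81, A) = 1/(-38014 + 76) - √((-63 - 81)² + 198²) = 1/(-37938) - √((-144)² + 39204) = -1/37938 - √(20736 + 39204) = -1/37938 - √59940 = -1/37938 - 18*√185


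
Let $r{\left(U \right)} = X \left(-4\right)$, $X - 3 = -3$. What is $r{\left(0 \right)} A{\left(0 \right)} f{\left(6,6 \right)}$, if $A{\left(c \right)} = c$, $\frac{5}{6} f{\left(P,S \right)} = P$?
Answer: $0$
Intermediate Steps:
$X = 0$ ($X = 3 - 3 = 0$)
$f{\left(P,S \right)} = \frac{6 P}{5}$
$r{\left(U \right)} = 0$ ($r{\left(U \right)} = 0 \left(-4\right) = 0$)
$r{\left(0 \right)} A{\left(0 \right)} f{\left(6,6 \right)} = 0 \cdot 0 \cdot \frac{6}{5} \cdot 6 = 0 \cdot \frac{36}{5} = 0$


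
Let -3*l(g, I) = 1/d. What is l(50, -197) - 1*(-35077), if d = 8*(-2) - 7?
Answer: 2420314/69 ≈ 35077.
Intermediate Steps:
d = -23 (d = -16 - 7 = -23)
l(g, I) = 1/69 (l(g, I) = -1/3/(-23) = -1/3*(-1/23) = 1/69)
l(50, -197) - 1*(-35077) = 1/69 - 1*(-35077) = 1/69 + 35077 = 2420314/69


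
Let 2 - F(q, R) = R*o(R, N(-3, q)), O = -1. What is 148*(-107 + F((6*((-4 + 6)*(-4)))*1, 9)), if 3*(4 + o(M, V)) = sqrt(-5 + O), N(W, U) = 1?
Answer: -10212 - 444*I*sqrt(6) ≈ -10212.0 - 1087.6*I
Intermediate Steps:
o(M, V) = -4 + I*sqrt(6)/3 (o(M, V) = -4 + sqrt(-5 - 1)/3 = -4 + sqrt(-6)/3 = -4 + (I*sqrt(6))/3 = -4 + I*sqrt(6)/3)
F(q, R) = 2 - R*(-4 + I*sqrt(6)/3)
148*(-107 + F((6*((-4 + 6)*(-4)))*1, 9)) = 148*(-107 + (2 + (1/3)*9*(12 - I*sqrt(6)))) = 148*(-107 + (2 + (36 - 3*I*sqrt(6)))) = 148*(-107 + (38 - 3*I*sqrt(6))) = 148*(-69 - 3*I*sqrt(6)) = -10212 - 444*I*sqrt(6)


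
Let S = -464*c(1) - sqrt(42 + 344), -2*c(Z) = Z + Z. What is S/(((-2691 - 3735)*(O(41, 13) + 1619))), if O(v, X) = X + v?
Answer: -232/5375349 + sqrt(386)/10750698 ≈ -4.1333e-5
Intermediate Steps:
c(Z) = -Z (c(Z) = -(Z + Z)/2 = -Z)
S = 464 - sqrt(386) (S = -(-464) - sqrt(42 + 344) = -464*(-1) - sqrt(386) = 464 - sqrt(386) ≈ 444.35)
S/(((-2691 - 3735)*(O(41, 13) + 1619))) = (464 - sqrt(386))/(((-2691 - 3735)*((13 + 41) + 1619))) = (464 - sqrt(386))/((-6426*(54 + 1619))) = (464 - sqrt(386))/((-6426*1673)) = (464 - sqrt(386))/(-10750698) = (464 - sqrt(386))*(-1/10750698) = -232/5375349 + sqrt(386)/10750698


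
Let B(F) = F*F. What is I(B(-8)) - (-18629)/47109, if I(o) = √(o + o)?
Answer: 18629/47109 + 8*√2 ≈ 11.709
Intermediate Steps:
B(F) = F²
I(o) = √2*√o (I(o) = √(2*o) = √2*√o)
I(B(-8)) - (-18629)/47109 = √2*√((-8)²) - (-18629)/47109 = √2*√64 - (-18629)/47109 = √2*8 - 1*(-18629/47109) = 8*√2 + 18629/47109 = 18629/47109 + 8*√2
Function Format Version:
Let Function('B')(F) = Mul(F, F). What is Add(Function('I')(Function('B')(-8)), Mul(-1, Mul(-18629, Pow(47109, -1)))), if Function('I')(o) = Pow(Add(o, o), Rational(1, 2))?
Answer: Add(Rational(18629, 47109), Mul(8, Pow(2, Rational(1, 2)))) ≈ 11.709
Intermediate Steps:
Function('B')(F) = Pow(F, 2)
Function('I')(o) = Mul(Pow(2, Rational(1, 2)), Pow(o, Rational(1, 2))) (Function('I')(o) = Pow(Mul(2, o), Rational(1, 2)) = Mul(Pow(2, Rational(1, 2)), Pow(o, Rational(1, 2))))
Add(Function('I')(Function('B')(-8)), Mul(-1, Mul(-18629, Pow(47109, -1)))) = Add(Mul(Pow(2, Rational(1, 2)), Pow(Pow(-8, 2), Rational(1, 2))), Mul(-1, Mul(-18629, Pow(47109, -1)))) = Add(Mul(Pow(2, Rational(1, 2)), Pow(64, Rational(1, 2))), Mul(-1, Mul(-18629, Rational(1, 47109)))) = Add(Mul(Pow(2, Rational(1, 2)), 8), Mul(-1, Rational(-18629, 47109))) = Add(Mul(8, Pow(2, Rational(1, 2))), Rational(18629, 47109)) = Add(Rational(18629, 47109), Mul(8, Pow(2, Rational(1, 2))))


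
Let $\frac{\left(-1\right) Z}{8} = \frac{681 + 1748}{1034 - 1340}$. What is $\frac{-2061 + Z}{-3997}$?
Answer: $\frac{305617}{611541} \approx 0.49975$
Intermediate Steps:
$Z = \frac{9716}{153}$ ($Z = - 8 \frac{681 + 1748}{1034 - 1340} = - 8 \frac{2429}{-306} = - 8 \cdot 2429 \left(- \frac{1}{306}\right) = \left(-8\right) \left(- \frac{2429}{306}\right) = \frac{9716}{153} \approx 63.503$)
$\frac{-2061 + Z}{-3997} = \frac{-2061 + \frac{9716}{153}}{-3997} = \left(- \frac{305617}{153}\right) \left(- \frac{1}{3997}\right) = \frac{305617}{611541}$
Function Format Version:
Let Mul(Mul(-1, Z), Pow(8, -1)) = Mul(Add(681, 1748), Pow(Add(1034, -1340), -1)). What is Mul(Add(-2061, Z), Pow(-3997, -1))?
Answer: Rational(305617, 611541) ≈ 0.49975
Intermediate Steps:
Z = Rational(9716, 153) (Z = Mul(-8, Mul(Add(681, 1748), Pow(Add(1034, -1340), -1))) = Mul(-8, Mul(2429, Pow(-306, -1))) = Mul(-8, Mul(2429, Rational(-1, 306))) = Mul(-8, Rational(-2429, 306)) = Rational(9716, 153) ≈ 63.503)
Mul(Add(-2061, Z), Pow(-3997, -1)) = Mul(Add(-2061, Rational(9716, 153)), Pow(-3997, -1)) = Mul(Rational(-305617, 153), Rational(-1, 3997)) = Rational(305617, 611541)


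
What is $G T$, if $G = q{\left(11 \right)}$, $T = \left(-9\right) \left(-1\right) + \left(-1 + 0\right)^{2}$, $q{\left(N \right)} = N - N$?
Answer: $0$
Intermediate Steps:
$q{\left(N \right)} = 0$
$T = 10$ ($T = 9 + \left(-1\right)^{2} = 9 + 1 = 10$)
$G = 0$
$G T = 0 \cdot 10 = 0$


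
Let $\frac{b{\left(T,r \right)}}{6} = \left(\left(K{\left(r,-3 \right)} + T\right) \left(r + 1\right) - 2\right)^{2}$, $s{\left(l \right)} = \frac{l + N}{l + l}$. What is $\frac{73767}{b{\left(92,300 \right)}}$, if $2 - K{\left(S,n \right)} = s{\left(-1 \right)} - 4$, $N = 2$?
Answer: $\frac{49178}{3515659849} \approx 1.3988 \cdot 10^{-5}$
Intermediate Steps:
$s{\left(l \right)} = \frac{2 + l}{2 l}$ ($s{\left(l \right)} = \frac{l + 2}{l + l} = \frac{2 + l}{2 l}$)
$K{\left(S,n \right)} = \frac{13}{2}$ ($K{\left(S,n \right)} = 2 - \left(\frac{2 - 1}{2 \left(-1\right)} - 4\right) = 2 - \left(\frac{1}{2} \left(-1\right) 1 - 4\right) = 2 - \left(- \frac{1}{2} - 4\right) = 2 - - \frac{9}{2} = 2 + \frac{9}{2} = \frac{13}{2}$)
$b{\left(T,r \right)} = 6 \left(-2 + \left(1 + r\right) \left(\frac{13}{2} + T\right)\right)^{2}$ ($b{\left(T,r \right)} = 6 \left(\left(\frac{13}{2} + T\right) \left(r + 1\right) - 2\right)^{2} = 6 \left(\left(\frac{13}{2} + T\right) \left(1 + r\right) - 2\right)^{2} = 6 \left(\left(1 + r\right) \left(\frac{13}{2} + T\right) - 2\right)^{2} = 6 \left(-2 + \left(1 + r\right) \left(\frac{13}{2} + T\right)\right)^{2}$)
$\frac{73767}{b{\left(92,300 \right)}} = \frac{73767}{\frac{3}{2} \left(9 + 2 \cdot 92 + 13 \cdot 300 + 2 \cdot 92 \cdot 300\right)^{2}} = \frac{73767}{\frac{3}{2} \left(9 + 184 + 3900 + 55200\right)^{2}} = \frac{73767}{\frac{3}{2} \cdot 59293^{2}} = \frac{73767}{\frac{3}{2} \cdot 3515659849} = \frac{73767}{\frac{10546979547}{2}} = 73767 \cdot \frac{2}{10546979547} = \frac{49178}{3515659849}$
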